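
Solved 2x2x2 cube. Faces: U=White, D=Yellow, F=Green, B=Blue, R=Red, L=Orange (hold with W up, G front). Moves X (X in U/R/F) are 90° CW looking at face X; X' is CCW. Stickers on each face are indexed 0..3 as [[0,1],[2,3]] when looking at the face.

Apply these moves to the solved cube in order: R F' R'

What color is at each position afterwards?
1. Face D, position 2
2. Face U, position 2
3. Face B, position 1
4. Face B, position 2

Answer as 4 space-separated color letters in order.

Answer: Y R B O

Derivation:
After move 1 (R): R=RRRR U=WGWG F=GYGY D=YBYB B=WBWB
After move 2 (F'): F=YYGG U=WGRR R=BRYR D=OOYB L=OGOW
After move 3 (R'): R=RRBY U=WWRW F=YGGR D=OYYG B=BBOB
Query 1: D[2] = Y
Query 2: U[2] = R
Query 3: B[1] = B
Query 4: B[2] = O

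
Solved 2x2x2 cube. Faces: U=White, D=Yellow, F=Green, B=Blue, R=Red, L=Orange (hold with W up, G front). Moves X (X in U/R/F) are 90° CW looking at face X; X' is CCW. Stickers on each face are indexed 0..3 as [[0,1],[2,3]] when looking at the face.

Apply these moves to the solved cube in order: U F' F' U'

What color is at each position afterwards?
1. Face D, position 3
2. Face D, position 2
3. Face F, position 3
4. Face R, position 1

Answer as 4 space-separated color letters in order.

Answer: Y Y R G

Derivation:
After move 1 (U): U=WWWW F=RRGG R=BBRR B=OOBB L=GGOO
After move 2 (F'): F=RGRG U=WWBR R=YBYR D=GOYY L=GWOW
After move 3 (F'): F=GGRR U=WWYY R=OBGR D=WWYY L=GROB
After move 4 (U'): U=WYWY F=GRRR R=GGGR B=OBBB L=OOOB
Query 1: D[3] = Y
Query 2: D[2] = Y
Query 3: F[3] = R
Query 4: R[1] = G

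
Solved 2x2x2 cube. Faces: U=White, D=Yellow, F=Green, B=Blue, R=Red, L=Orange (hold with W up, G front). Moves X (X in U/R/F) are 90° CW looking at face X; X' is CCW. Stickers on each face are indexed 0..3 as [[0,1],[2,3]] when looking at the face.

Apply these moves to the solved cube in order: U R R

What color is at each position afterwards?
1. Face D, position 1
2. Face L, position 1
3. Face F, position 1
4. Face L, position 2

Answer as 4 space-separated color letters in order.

Answer: W G B O

Derivation:
After move 1 (U): U=WWWW F=RRGG R=BBRR B=OOBB L=GGOO
After move 2 (R): R=RBRB U=WRWG F=RYGY D=YBYO B=WOWB
After move 3 (R): R=RRBB U=WYWY F=RBGO D=YWYW B=GORB
Query 1: D[1] = W
Query 2: L[1] = G
Query 3: F[1] = B
Query 4: L[2] = O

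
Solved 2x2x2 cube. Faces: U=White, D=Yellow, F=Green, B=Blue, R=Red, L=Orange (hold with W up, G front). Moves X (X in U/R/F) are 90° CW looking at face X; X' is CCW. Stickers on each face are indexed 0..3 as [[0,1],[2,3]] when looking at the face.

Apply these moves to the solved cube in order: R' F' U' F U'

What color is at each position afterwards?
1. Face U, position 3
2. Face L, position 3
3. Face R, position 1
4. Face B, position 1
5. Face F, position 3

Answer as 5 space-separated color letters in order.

After move 1 (R'): R=RRRR U=WBWB F=GWGW D=YGYG B=YBYB
After move 2 (F'): F=WWGG U=WBRR R=GRYR D=OOYG L=OBOW
After move 3 (U'): U=BRWR F=OBGG R=WWYR B=GRYB L=YBOW
After move 4 (F): F=GOGB U=BRWB R=WWRR D=YWYG L=YOOO
After move 5 (U'): U=RBBW F=YOGB R=GORR B=WWYB L=GROO
Query 1: U[3] = W
Query 2: L[3] = O
Query 3: R[1] = O
Query 4: B[1] = W
Query 5: F[3] = B

Answer: W O O W B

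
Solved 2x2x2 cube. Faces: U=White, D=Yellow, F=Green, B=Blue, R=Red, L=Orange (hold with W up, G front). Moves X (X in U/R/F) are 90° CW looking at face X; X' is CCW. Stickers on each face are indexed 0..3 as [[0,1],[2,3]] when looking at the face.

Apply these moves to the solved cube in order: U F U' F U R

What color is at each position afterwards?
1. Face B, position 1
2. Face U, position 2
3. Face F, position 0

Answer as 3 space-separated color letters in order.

Answer: R O W

Derivation:
After move 1 (U): U=WWWW F=RRGG R=BBRR B=OOBB L=GGOO
After move 2 (F): F=GRGR U=WWOG R=WBWR D=RBYY L=GYOY
After move 3 (U'): U=WGWO F=GYGR R=GRWR B=WBBB L=OOOY
After move 4 (F): F=GGRY U=WGYO R=WROR D=WGYY L=OROB
After move 5 (U): U=YWOG F=WRRY R=WBOR B=ORBB L=GGOB
After move 6 (R): R=OWRB U=YROY F=WGRY D=WBYO B=GRWB
Query 1: B[1] = R
Query 2: U[2] = O
Query 3: F[0] = W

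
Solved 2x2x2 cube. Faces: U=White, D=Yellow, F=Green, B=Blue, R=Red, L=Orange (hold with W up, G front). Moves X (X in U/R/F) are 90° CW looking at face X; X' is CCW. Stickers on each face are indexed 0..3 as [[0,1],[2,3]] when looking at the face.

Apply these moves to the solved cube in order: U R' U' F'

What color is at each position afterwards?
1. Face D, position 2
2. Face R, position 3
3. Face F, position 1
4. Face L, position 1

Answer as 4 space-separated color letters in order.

After move 1 (U): U=WWWW F=RRGG R=BBRR B=OOBB L=GGOO
After move 2 (R'): R=BRBR U=WBWO F=RWGW D=YRYG B=YOYB
After move 3 (U'): U=BOWW F=GGGW R=RWBR B=BRYB L=YOOO
After move 4 (F'): F=GWGG U=BORB R=RWYR D=OOYG L=YWOW
Query 1: D[2] = Y
Query 2: R[3] = R
Query 3: F[1] = W
Query 4: L[1] = W

Answer: Y R W W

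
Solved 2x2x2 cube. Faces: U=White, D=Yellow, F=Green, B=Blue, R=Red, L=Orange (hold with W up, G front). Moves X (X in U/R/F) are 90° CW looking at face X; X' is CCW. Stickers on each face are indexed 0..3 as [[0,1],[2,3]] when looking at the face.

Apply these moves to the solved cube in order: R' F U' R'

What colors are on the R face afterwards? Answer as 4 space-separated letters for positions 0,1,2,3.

After move 1 (R'): R=RRRR U=WBWB F=GWGW D=YGYG B=YBYB
After move 2 (F): F=GGWW U=WBOO R=WRBR D=RRYG L=OYOG
After move 3 (U'): U=BOWO F=OYWW R=GGBR B=WRYB L=YBOG
After move 4 (R'): R=GRGB U=BYWW F=OOWO D=RYYW B=GRRB
Query: R face = GRGB

Answer: G R G B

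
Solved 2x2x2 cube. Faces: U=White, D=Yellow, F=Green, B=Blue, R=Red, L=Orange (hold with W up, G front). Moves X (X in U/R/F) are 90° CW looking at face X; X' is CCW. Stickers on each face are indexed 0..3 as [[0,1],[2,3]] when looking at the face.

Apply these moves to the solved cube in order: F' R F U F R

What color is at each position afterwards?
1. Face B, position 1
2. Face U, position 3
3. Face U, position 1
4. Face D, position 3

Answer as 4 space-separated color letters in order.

After move 1 (F'): F=GGGG U=WWRR R=YRYR D=OOYY L=OWOW
After move 2 (R): R=YYRR U=WGRG F=GOGY D=OBYB B=RBWB
After move 3 (F): F=GGYO U=WGWW R=RYGR D=RYYB L=OOOB
After move 4 (U): U=WWWG F=RYYO R=RBGR B=OOWB L=GGOB
After move 5 (F): F=YROY U=WWBG R=WBGR D=GRYB L=GROY
After move 6 (R): R=GWRB U=WRBY F=YROB D=GWYO B=GOWB
Query 1: B[1] = O
Query 2: U[3] = Y
Query 3: U[1] = R
Query 4: D[3] = O

Answer: O Y R O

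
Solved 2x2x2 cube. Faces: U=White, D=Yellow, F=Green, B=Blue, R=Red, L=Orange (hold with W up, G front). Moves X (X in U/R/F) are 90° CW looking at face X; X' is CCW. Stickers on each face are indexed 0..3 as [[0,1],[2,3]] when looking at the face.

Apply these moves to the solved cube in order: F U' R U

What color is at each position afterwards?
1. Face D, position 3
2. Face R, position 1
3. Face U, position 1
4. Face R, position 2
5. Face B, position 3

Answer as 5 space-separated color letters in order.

Answer: W R W R B

Derivation:
After move 1 (F): F=GGGG U=WWOO R=WRWR D=RRYY L=OYOY
After move 2 (U'): U=WOWO F=OYGG R=GGWR B=WRBB L=BBOY
After move 3 (R): R=WGRG U=WYWG F=ORGY D=RBYW B=OROB
After move 4 (U): U=WWGY F=WGGY R=ORRG B=BBOB L=OROY
Query 1: D[3] = W
Query 2: R[1] = R
Query 3: U[1] = W
Query 4: R[2] = R
Query 5: B[3] = B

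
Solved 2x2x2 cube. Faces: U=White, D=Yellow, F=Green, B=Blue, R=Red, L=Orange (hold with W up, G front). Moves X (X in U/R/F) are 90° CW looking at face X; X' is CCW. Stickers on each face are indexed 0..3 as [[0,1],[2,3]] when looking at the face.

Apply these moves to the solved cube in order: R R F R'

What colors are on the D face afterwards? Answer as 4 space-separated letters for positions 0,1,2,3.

After move 1 (R): R=RRRR U=WGWG F=GYGY D=YBYB B=WBWB
After move 2 (R): R=RRRR U=WYWY F=GBGB D=YWYW B=GBGB
After move 3 (F): F=GGBB U=WYOO R=WRYR D=RRYW L=OYOW
After move 4 (R'): R=RRWY U=WGOG F=GYBO D=RGYB B=WBRB
Query: D face = RGYB

Answer: R G Y B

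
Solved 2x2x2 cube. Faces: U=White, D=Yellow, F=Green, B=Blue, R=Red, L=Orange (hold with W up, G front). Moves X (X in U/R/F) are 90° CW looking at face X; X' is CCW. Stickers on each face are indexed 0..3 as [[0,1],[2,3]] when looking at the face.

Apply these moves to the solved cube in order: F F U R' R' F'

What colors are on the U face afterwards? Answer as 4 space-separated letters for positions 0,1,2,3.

Answer: Y W R B

Derivation:
After move 1 (F): F=GGGG U=WWOO R=WRWR D=RRYY L=OYOY
After move 2 (F): F=GGGG U=WWYY R=OROR D=WWYY L=OROR
After move 3 (U): U=YWYW F=ORGG R=BBOR B=ORBB L=GGOR
After move 4 (R'): R=BRBO U=YBYO F=OWGW D=WRYG B=YRWB
After move 5 (R'): R=ROBB U=YWYY F=OBGO D=WWYW B=GRRB
After move 6 (F'): F=BOOG U=YWRB R=WOWB D=GRYW L=GYOY
Query: U face = YWRB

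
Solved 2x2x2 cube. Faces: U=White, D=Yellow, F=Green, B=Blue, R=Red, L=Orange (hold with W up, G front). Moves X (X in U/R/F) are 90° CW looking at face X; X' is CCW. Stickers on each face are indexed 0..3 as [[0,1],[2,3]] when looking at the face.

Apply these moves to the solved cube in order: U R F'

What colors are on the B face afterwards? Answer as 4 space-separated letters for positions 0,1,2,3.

After move 1 (U): U=WWWW F=RRGG R=BBRR B=OOBB L=GGOO
After move 2 (R): R=RBRB U=WRWG F=RYGY D=YBYO B=WOWB
After move 3 (F'): F=YYRG U=WRRR R=BBYB D=GOYO L=GGOW
Query: B face = WOWB

Answer: W O W B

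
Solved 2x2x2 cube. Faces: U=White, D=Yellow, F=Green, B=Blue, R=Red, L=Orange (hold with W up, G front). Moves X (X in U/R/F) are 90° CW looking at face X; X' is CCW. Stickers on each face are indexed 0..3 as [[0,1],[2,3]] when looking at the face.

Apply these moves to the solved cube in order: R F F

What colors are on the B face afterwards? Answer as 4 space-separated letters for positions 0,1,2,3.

Answer: W B W B

Derivation:
After move 1 (R): R=RRRR U=WGWG F=GYGY D=YBYB B=WBWB
After move 2 (F): F=GGYY U=WGOO R=WRGR D=RRYB L=OYOB
After move 3 (F): F=YGYG U=WGBY R=OROR D=GWYB L=OROR
Query: B face = WBWB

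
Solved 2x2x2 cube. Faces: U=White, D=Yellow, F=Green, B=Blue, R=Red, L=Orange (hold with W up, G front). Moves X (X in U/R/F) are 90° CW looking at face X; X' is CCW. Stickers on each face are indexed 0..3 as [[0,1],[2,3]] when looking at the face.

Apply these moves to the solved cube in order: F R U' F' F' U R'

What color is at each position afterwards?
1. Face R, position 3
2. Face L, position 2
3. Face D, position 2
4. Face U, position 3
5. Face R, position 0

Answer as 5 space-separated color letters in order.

Answer: B O Y O W

Derivation:
After move 1 (F): F=GGGG U=WWOO R=WRWR D=RRYY L=OYOY
After move 2 (R): R=WWRR U=WGOG F=GRGY D=RBYB B=OBWB
After move 3 (U'): U=GGWO F=OYGY R=GRRR B=WWWB L=OBOY
After move 4 (F'): F=YYOG U=GGGR R=BRRR D=BYYB L=OOOW
After move 5 (F'): F=YGYO U=GGBR R=YRBR D=OWYB L=OROG
After move 6 (U): U=BGRG F=YRYO R=WWBR B=ORWB L=YGOG
After move 7 (R'): R=WRWB U=BWRO F=YGYG D=ORYO B=BRWB
Query 1: R[3] = B
Query 2: L[2] = O
Query 3: D[2] = Y
Query 4: U[3] = O
Query 5: R[0] = W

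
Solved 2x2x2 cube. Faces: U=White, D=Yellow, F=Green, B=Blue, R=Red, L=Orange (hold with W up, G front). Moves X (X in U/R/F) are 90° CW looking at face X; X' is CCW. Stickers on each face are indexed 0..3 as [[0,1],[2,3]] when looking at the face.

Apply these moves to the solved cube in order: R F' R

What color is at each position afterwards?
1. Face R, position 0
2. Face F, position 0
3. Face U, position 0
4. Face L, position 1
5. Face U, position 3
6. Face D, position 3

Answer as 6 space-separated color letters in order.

Answer: Y Y W G G W

Derivation:
After move 1 (R): R=RRRR U=WGWG F=GYGY D=YBYB B=WBWB
After move 2 (F'): F=YYGG U=WGRR R=BRYR D=OOYB L=OGOW
After move 3 (R): R=YBRR U=WYRG F=YOGB D=OWYW B=RBGB
Query 1: R[0] = Y
Query 2: F[0] = Y
Query 3: U[0] = W
Query 4: L[1] = G
Query 5: U[3] = G
Query 6: D[3] = W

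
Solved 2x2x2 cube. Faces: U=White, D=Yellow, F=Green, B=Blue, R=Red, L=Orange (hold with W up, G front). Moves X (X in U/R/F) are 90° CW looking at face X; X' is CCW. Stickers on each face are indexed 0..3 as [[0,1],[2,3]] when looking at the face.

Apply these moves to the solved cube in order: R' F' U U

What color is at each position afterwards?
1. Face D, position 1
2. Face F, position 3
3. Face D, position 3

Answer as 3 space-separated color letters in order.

After move 1 (R'): R=RRRR U=WBWB F=GWGW D=YGYG B=YBYB
After move 2 (F'): F=WWGG U=WBRR R=GRYR D=OOYG L=OBOW
After move 3 (U): U=RWRB F=GRGG R=YBYR B=OBYB L=WWOW
After move 4 (U): U=RRBW F=YBGG R=OBYR B=WWYB L=GROW
Query 1: D[1] = O
Query 2: F[3] = G
Query 3: D[3] = G

Answer: O G G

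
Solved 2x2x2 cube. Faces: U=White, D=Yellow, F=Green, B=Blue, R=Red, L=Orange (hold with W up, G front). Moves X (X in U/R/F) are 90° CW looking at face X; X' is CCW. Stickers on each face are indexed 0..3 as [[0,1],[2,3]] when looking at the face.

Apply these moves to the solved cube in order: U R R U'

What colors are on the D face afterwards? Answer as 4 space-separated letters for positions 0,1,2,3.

After move 1 (U): U=WWWW F=RRGG R=BBRR B=OOBB L=GGOO
After move 2 (R): R=RBRB U=WRWG F=RYGY D=YBYO B=WOWB
After move 3 (R): R=RRBB U=WYWY F=RBGO D=YWYW B=GORB
After move 4 (U'): U=YYWW F=GGGO R=RBBB B=RRRB L=GOOO
Query: D face = YWYW

Answer: Y W Y W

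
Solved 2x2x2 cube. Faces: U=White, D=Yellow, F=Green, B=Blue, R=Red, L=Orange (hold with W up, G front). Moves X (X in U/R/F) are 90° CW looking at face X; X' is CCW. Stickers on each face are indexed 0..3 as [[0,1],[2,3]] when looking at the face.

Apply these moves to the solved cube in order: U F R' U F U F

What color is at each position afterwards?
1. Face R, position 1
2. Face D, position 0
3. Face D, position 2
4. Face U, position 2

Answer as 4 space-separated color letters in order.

After move 1 (U): U=WWWW F=RRGG R=BBRR B=OOBB L=GGOO
After move 2 (F): F=GRGR U=WWOG R=WBWR D=RBYY L=GYOY
After move 3 (R'): R=BRWW U=WBOO F=GWGG D=RRYR B=YOBB
After move 4 (U): U=OWOB F=BRGG R=YOWW B=GYBB L=GWOY
After move 5 (F): F=GBGR U=OWYW R=OOBW D=WYYR L=GROR
After move 6 (U): U=YOWW F=OOGR R=GYBW B=GRBB L=GBOR
After move 7 (F): F=GORO U=YORB R=WYWW D=BGYR L=GWOY
Query 1: R[1] = Y
Query 2: D[0] = B
Query 3: D[2] = Y
Query 4: U[2] = R

Answer: Y B Y R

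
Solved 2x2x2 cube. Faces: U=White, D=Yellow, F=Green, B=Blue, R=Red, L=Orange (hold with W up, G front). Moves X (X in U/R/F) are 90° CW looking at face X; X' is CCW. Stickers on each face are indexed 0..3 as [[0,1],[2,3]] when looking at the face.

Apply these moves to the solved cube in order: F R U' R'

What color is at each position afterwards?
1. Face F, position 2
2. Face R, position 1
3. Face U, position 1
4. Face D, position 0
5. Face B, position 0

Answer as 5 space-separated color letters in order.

After move 1 (F): F=GGGG U=WWOO R=WRWR D=RRYY L=OYOY
After move 2 (R): R=WWRR U=WGOG F=GRGY D=RBYB B=OBWB
After move 3 (U'): U=GGWO F=OYGY R=GRRR B=WWWB L=OBOY
After move 4 (R'): R=RRGR U=GWWW F=OGGO D=RYYY B=BWBB
Query 1: F[2] = G
Query 2: R[1] = R
Query 3: U[1] = W
Query 4: D[0] = R
Query 5: B[0] = B

Answer: G R W R B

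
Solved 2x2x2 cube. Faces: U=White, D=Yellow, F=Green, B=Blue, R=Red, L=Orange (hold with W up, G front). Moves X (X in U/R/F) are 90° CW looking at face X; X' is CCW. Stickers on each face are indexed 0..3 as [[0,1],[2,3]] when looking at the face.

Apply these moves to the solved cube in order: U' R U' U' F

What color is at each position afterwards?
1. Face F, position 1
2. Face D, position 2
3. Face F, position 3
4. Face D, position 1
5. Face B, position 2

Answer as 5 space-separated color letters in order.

After move 1 (U'): U=WWWW F=OOGG R=GGRR B=RRBB L=BBOO
After move 2 (R): R=RGRG U=WOWG F=OYGY D=YBYR B=WRWB
After move 3 (U'): U=OGWW F=BBGY R=OYRG B=RGWB L=WROO
After move 4 (U'): U=GWOW F=WRGY R=BBRG B=OYWB L=RGOO
After move 5 (F): F=GWYR U=GWOG R=OBWG D=RBYR L=RYOB
Query 1: F[1] = W
Query 2: D[2] = Y
Query 3: F[3] = R
Query 4: D[1] = B
Query 5: B[2] = W

Answer: W Y R B W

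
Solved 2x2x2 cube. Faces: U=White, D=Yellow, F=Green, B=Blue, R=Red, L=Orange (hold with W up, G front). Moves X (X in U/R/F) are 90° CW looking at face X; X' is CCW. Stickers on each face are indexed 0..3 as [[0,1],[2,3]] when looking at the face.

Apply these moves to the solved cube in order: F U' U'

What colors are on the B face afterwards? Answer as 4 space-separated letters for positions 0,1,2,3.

After move 1 (F): F=GGGG U=WWOO R=WRWR D=RRYY L=OYOY
After move 2 (U'): U=WOWO F=OYGG R=GGWR B=WRBB L=BBOY
After move 3 (U'): U=OOWW F=BBGG R=OYWR B=GGBB L=WROY
Query: B face = GGBB

Answer: G G B B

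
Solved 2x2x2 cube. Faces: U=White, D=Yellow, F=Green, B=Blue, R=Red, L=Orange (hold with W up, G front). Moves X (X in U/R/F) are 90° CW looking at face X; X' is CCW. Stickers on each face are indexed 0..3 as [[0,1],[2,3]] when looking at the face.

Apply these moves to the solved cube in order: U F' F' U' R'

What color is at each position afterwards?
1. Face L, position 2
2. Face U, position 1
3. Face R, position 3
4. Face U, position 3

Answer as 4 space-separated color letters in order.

After move 1 (U): U=WWWW F=RRGG R=BBRR B=OOBB L=GGOO
After move 2 (F'): F=RGRG U=WWBR R=YBYR D=GOYY L=GWOW
After move 3 (F'): F=GGRR U=WWYY R=OBGR D=WWYY L=GROB
After move 4 (U'): U=WYWY F=GRRR R=GGGR B=OBBB L=OOOB
After move 5 (R'): R=GRGG U=WBWO F=GYRY D=WRYR B=YBWB
Query 1: L[2] = O
Query 2: U[1] = B
Query 3: R[3] = G
Query 4: U[3] = O

Answer: O B G O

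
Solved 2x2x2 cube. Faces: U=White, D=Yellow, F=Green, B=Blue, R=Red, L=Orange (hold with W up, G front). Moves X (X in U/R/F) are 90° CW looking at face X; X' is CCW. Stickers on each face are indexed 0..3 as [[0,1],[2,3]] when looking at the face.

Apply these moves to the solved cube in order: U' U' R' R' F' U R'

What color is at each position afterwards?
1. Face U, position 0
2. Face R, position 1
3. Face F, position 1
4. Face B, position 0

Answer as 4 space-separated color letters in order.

Answer: R O W W

Derivation:
After move 1 (U'): U=WWWW F=OOGG R=GGRR B=RRBB L=BBOO
After move 2 (U'): U=WWWW F=BBGG R=OORR B=GGBB L=RROO
After move 3 (R'): R=OROR U=WBWG F=BWGW D=YBYG B=YGYB
After move 4 (R'): R=RROO U=WYWY F=BBGG D=YWYW B=GGBB
After move 5 (F'): F=BGBG U=WYRO R=WRYO D=ROYW L=RYOW
After move 6 (U): U=RWOY F=WRBG R=GGYO B=RYBB L=BGOW
After move 7 (R'): R=GOGY U=RBOR F=WWBY D=RRYG B=WYOB
Query 1: U[0] = R
Query 2: R[1] = O
Query 3: F[1] = W
Query 4: B[0] = W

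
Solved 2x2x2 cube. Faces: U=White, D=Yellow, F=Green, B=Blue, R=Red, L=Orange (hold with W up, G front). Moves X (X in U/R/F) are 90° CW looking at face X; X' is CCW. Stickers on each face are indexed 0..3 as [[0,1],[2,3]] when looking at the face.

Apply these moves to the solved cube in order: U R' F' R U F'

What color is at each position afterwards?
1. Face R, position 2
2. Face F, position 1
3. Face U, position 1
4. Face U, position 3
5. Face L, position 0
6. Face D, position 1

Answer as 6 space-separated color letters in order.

After move 1 (U): U=WWWW F=RRGG R=BBRR B=OOBB L=GGOO
After move 2 (R'): R=BRBR U=WBWO F=RWGW D=YRYG B=YOYB
After move 3 (F'): F=WWRG U=WBBB R=RRYR D=GOYG L=GOOW
After move 4 (R): R=YRRR U=WWBG F=WORG D=GYYY B=BOBB
After move 5 (U): U=BWGW F=YRRG R=BORR B=GOBB L=WOOW
After move 6 (F'): F=RGYR U=BWBR R=YOGR D=OWYY L=WWOG
Query 1: R[2] = G
Query 2: F[1] = G
Query 3: U[1] = W
Query 4: U[3] = R
Query 5: L[0] = W
Query 6: D[1] = W

Answer: G G W R W W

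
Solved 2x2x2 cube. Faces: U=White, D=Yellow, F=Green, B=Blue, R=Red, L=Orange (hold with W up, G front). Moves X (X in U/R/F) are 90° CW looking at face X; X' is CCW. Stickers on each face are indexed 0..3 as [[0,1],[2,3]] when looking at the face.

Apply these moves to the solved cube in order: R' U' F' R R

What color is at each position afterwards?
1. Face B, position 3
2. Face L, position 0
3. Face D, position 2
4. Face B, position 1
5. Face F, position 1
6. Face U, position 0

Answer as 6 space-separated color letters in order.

Answer: B Y Y R Y B

Derivation:
After move 1 (R'): R=RRRR U=WBWB F=GWGW D=YGYG B=YBYB
After move 2 (U'): U=BBWW F=OOGW R=GWRR B=RRYB L=YBOO
After move 3 (F'): F=OWOG U=BBGR R=GWYR D=BOYG L=YWOW
After move 4 (R): R=YGRW U=BWGG F=OOOG D=BYYR B=RRBB
After move 5 (R): R=RYWG U=BOGG F=OYOR D=BBYR B=GRWB
Query 1: B[3] = B
Query 2: L[0] = Y
Query 3: D[2] = Y
Query 4: B[1] = R
Query 5: F[1] = Y
Query 6: U[0] = B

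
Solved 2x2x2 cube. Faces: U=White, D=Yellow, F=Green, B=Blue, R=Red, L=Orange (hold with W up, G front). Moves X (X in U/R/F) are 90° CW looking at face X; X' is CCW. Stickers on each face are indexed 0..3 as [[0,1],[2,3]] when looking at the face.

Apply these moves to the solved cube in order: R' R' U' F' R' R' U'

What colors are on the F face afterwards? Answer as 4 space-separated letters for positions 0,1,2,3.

Answer: G W O R

Derivation:
After move 1 (R'): R=RRRR U=WBWB F=GWGW D=YGYG B=YBYB
After move 2 (R'): R=RRRR U=WYWY F=GBGB D=YWYW B=GBGB
After move 3 (U'): U=YYWW F=OOGB R=GBRR B=RRGB L=GBOO
After move 4 (F'): F=OBOG U=YYGR R=WBYR D=BOYW L=GWOW
After move 5 (R'): R=BRWY U=YGGR F=OYOR D=BBYG B=WROB
After move 6 (R'): R=RYBW U=YOGW F=OGOR D=BYYR B=GRBB
After move 7 (U'): U=OWYG F=GWOR R=OGBW B=RYBB L=GROW
Query: F face = GWOR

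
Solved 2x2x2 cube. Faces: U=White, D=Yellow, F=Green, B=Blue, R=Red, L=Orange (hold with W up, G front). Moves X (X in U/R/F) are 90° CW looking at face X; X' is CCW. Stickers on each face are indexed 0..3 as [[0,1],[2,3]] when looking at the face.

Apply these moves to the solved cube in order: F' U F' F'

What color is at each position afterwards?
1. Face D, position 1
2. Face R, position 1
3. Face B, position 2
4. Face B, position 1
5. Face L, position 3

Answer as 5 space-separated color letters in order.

Answer: R B B W B

Derivation:
After move 1 (F'): F=GGGG U=WWRR R=YRYR D=OOYY L=OWOW
After move 2 (U): U=RWRW F=YRGG R=BBYR B=OWBB L=GGOW
After move 3 (F'): F=RGYG U=RWBY R=OBOR D=GWYY L=GWOR
After move 4 (F'): F=GGRY U=RWOO R=WBGR D=WRYY L=GYOB
Query 1: D[1] = R
Query 2: R[1] = B
Query 3: B[2] = B
Query 4: B[1] = W
Query 5: L[3] = B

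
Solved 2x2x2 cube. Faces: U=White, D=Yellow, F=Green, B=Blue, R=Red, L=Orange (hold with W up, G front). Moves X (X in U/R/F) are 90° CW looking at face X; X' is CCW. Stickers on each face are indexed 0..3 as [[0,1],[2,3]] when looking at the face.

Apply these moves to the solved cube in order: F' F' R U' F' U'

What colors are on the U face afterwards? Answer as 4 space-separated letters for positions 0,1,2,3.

After move 1 (F'): F=GGGG U=WWRR R=YRYR D=OOYY L=OWOW
After move 2 (F'): F=GGGG U=WWYY R=OROR D=WWYY L=OROR
After move 3 (R): R=OORR U=WGYG F=GWGY D=WBYB B=YBWB
After move 4 (U'): U=GGWY F=ORGY R=GWRR B=OOWB L=YBOR
After move 5 (F'): F=RYOG U=GGGR R=BWWR D=BRYB L=YYOW
After move 6 (U'): U=GRGG F=YYOG R=RYWR B=BWWB L=OOOW
Query: U face = GRGG

Answer: G R G G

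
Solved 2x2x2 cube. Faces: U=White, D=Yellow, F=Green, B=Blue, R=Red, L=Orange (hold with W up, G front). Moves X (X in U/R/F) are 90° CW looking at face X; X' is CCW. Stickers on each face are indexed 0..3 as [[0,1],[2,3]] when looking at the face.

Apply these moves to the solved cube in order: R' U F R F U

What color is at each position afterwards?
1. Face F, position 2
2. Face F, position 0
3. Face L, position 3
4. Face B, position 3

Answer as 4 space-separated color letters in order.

After move 1 (R'): R=RRRR U=WBWB F=GWGW D=YGYG B=YBYB
After move 2 (U): U=WWBB F=RRGW R=YBRR B=OOYB L=GWOO
After move 3 (F): F=GRWR U=WWOW R=BBBR D=RYYG L=GYOG
After move 4 (R): R=BBRB U=WROR F=GYWG D=RYYO B=WOWB
After move 5 (F): F=WGGY U=WRGY R=OBRB D=RBYO L=GROY
After move 6 (U): U=GWYR F=OBGY R=WORB B=GRWB L=WGOY
Query 1: F[2] = G
Query 2: F[0] = O
Query 3: L[3] = Y
Query 4: B[3] = B

Answer: G O Y B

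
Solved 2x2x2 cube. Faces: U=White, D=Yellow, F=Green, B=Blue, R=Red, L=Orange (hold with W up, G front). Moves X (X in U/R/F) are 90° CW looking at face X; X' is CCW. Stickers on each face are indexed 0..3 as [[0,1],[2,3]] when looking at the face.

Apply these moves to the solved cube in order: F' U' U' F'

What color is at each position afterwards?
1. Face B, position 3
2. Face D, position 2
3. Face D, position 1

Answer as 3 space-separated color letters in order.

After move 1 (F'): F=GGGG U=WWRR R=YRYR D=OOYY L=OWOW
After move 2 (U'): U=WRWR F=OWGG R=GGYR B=YRBB L=BBOW
After move 3 (U'): U=RRWW F=BBGG R=OWYR B=GGBB L=YROW
After move 4 (F'): F=BGBG U=RROY R=OWOR D=RWYY L=YWOW
Query 1: B[3] = B
Query 2: D[2] = Y
Query 3: D[1] = W

Answer: B Y W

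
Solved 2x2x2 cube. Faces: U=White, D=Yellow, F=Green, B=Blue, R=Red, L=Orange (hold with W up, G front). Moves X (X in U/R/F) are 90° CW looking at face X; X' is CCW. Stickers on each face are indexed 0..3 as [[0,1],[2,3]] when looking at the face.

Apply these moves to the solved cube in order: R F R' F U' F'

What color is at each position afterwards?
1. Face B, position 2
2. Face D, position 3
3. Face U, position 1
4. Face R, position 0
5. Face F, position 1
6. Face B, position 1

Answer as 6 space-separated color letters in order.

Answer: R Y Y R G R

Derivation:
After move 1 (R): R=RRRR U=WGWG F=GYGY D=YBYB B=WBWB
After move 2 (F): F=GGYY U=WGOO R=WRGR D=RRYB L=OYOB
After move 3 (R'): R=RRWG U=WWOW F=GGYO D=RGYY B=BBRB
After move 4 (F): F=YGOG U=WWBY R=ORWG D=WRYY L=OROG
After move 5 (U'): U=WYWB F=OROG R=YGWG B=ORRB L=BBOG
After move 6 (F'): F=RGOO U=WYYW R=RGWG D=BGYY L=BBOW
Query 1: B[2] = R
Query 2: D[3] = Y
Query 3: U[1] = Y
Query 4: R[0] = R
Query 5: F[1] = G
Query 6: B[1] = R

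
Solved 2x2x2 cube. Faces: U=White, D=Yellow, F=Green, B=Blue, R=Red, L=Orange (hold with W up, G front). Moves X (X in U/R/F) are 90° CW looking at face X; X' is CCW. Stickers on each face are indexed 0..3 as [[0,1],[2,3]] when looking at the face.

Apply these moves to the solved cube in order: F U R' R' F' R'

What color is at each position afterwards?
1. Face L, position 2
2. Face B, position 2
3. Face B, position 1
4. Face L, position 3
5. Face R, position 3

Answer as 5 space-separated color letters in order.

After move 1 (F): F=GGGG U=WWOO R=WRWR D=RRYY L=OYOY
After move 2 (U): U=OWOW F=WRGG R=BBWR B=OYBB L=GGOY
After move 3 (R'): R=BRBW U=OBOO F=WWGW D=RRYG B=YYRB
After move 4 (R'): R=RWBB U=OROY F=WBGO D=RWYW B=GYRB
After move 5 (F'): F=BOWG U=ORRB R=WWRB D=GYYW L=GYOO
After move 6 (R'): R=WBWR U=ORRG F=BRWB D=GOYG B=WYYB
Query 1: L[2] = O
Query 2: B[2] = Y
Query 3: B[1] = Y
Query 4: L[3] = O
Query 5: R[3] = R

Answer: O Y Y O R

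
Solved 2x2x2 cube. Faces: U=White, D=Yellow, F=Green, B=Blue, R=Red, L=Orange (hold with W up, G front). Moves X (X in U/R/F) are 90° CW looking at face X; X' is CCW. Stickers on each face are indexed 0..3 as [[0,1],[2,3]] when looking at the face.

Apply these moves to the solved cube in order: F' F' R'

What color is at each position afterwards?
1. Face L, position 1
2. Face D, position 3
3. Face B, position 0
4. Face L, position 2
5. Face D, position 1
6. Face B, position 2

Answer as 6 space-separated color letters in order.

After move 1 (F'): F=GGGG U=WWRR R=YRYR D=OOYY L=OWOW
After move 2 (F'): F=GGGG U=WWYY R=OROR D=WWYY L=OROR
After move 3 (R'): R=RROO U=WBYB F=GWGY D=WGYG B=YBWB
Query 1: L[1] = R
Query 2: D[3] = G
Query 3: B[0] = Y
Query 4: L[2] = O
Query 5: D[1] = G
Query 6: B[2] = W

Answer: R G Y O G W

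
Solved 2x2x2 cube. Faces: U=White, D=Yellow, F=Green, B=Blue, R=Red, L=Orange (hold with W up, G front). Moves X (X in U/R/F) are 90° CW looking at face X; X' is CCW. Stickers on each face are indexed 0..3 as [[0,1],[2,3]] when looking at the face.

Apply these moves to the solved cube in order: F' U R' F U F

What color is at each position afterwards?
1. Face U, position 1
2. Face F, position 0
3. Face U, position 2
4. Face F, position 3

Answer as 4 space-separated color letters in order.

After move 1 (F'): F=GGGG U=WWRR R=YRYR D=OOYY L=OWOW
After move 2 (U): U=RWRW F=YRGG R=BBYR B=OWBB L=GGOW
After move 3 (R'): R=BRBY U=RBRO F=YWGW D=ORYG B=YWOB
After move 4 (F): F=GYWW U=RBWG R=RROY D=BBYG L=GOOR
After move 5 (U): U=WRGB F=RRWW R=YWOY B=GOOB L=GYOR
After move 6 (F): F=WRWR U=WRRY R=GWBY D=OYYG L=GBOB
Query 1: U[1] = R
Query 2: F[0] = W
Query 3: U[2] = R
Query 4: F[3] = R

Answer: R W R R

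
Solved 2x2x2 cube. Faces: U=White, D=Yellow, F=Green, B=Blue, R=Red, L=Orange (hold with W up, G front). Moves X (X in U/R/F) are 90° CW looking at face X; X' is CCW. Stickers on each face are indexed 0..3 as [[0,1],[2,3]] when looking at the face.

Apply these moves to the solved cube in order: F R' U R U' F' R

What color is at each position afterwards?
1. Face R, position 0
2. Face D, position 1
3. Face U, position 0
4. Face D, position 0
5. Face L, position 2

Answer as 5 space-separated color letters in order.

After move 1 (F): F=GGGG U=WWOO R=WRWR D=RRYY L=OYOY
After move 2 (R'): R=RRWW U=WBOB F=GWGO D=RGYG B=YBRB
After move 3 (U): U=OWBB F=RRGO R=YBWW B=OYRB L=GWOY
After move 4 (R): R=WYWB U=ORBO F=RGGG D=RRYO B=BYWB
After move 5 (U'): U=ROOB F=GWGG R=RGWB B=WYWB L=BYOY
After move 6 (F'): F=WGGG U=RORW R=RGRB D=YYYO L=BBOO
After move 7 (R): R=RRBG U=RGRG F=WYGO D=YWYW B=WYOB
Query 1: R[0] = R
Query 2: D[1] = W
Query 3: U[0] = R
Query 4: D[0] = Y
Query 5: L[2] = O

Answer: R W R Y O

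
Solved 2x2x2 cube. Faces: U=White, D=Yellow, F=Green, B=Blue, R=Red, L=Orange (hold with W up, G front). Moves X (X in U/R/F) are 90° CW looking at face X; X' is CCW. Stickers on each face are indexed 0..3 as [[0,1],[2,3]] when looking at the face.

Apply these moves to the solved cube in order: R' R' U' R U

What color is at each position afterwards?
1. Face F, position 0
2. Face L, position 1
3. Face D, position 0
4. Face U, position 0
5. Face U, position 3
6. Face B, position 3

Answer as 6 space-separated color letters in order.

Answer: R W Y W O B

Derivation:
After move 1 (R'): R=RRRR U=WBWB F=GWGW D=YGYG B=YBYB
After move 2 (R'): R=RRRR U=WYWY F=GBGB D=YWYW B=GBGB
After move 3 (U'): U=YYWW F=OOGB R=GBRR B=RRGB L=GBOO
After move 4 (R): R=RGRB U=YOWB F=OWGW D=YGYR B=WRYB
After move 5 (U): U=WYBO F=RGGW R=WRRB B=GBYB L=OWOO
Query 1: F[0] = R
Query 2: L[1] = W
Query 3: D[0] = Y
Query 4: U[0] = W
Query 5: U[3] = O
Query 6: B[3] = B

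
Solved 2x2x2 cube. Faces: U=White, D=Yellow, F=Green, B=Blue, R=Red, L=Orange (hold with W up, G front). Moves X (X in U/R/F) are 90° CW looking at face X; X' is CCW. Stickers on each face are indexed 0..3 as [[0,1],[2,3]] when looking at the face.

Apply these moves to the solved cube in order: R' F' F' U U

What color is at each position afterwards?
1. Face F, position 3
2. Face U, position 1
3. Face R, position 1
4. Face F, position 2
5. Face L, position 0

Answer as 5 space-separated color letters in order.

After move 1 (R'): R=RRRR U=WBWB F=GWGW D=YGYG B=YBYB
After move 2 (F'): F=WWGG U=WBRR R=GRYR D=OOYG L=OBOW
After move 3 (F'): F=WGWG U=WBGY R=OROR D=BWYG L=OROR
After move 4 (U): U=GWYB F=ORWG R=YBOR B=ORYB L=WGOR
After move 5 (U): U=YGBW F=YBWG R=OROR B=WGYB L=OROR
Query 1: F[3] = G
Query 2: U[1] = G
Query 3: R[1] = R
Query 4: F[2] = W
Query 5: L[0] = O

Answer: G G R W O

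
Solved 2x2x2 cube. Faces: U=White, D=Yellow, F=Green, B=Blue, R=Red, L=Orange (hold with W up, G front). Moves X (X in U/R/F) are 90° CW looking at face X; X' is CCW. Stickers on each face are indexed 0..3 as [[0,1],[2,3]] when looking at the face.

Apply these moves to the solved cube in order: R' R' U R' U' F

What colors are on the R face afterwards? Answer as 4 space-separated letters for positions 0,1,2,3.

After move 1 (R'): R=RRRR U=WBWB F=GWGW D=YGYG B=YBYB
After move 2 (R'): R=RRRR U=WYWY F=GBGB D=YWYW B=GBGB
After move 3 (U): U=WWYY F=RRGB R=GBRR B=OOGB L=GBOO
After move 4 (R'): R=BRGR U=WGYO F=RWGY D=YRYB B=WOWB
After move 5 (U'): U=GOWY F=GBGY R=RWGR B=BRWB L=WOOO
After move 6 (F): F=GGYB U=GOOO R=WWYR D=GRYB L=WYOR
Query: R face = WWYR

Answer: W W Y R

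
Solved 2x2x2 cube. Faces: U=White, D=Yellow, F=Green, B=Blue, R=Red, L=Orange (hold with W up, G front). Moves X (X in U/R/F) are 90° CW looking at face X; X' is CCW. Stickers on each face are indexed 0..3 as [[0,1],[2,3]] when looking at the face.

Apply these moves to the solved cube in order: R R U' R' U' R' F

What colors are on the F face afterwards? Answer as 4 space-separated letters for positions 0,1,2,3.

After move 1 (R): R=RRRR U=WGWG F=GYGY D=YBYB B=WBWB
After move 2 (R): R=RRRR U=WYWY F=GBGB D=YWYW B=GBGB
After move 3 (U'): U=YYWW F=OOGB R=GBRR B=RRGB L=GBOO
After move 4 (R'): R=BRGR U=YGWR F=OYGW D=YOYB B=WRWB
After move 5 (U'): U=GRYW F=GBGW R=OYGR B=BRWB L=WROO
After move 6 (R'): R=YROG U=GWYB F=GRGW D=YBYW B=BROB
After move 7 (F): F=GGWR U=GWOR R=YRBG D=OYYW L=WYOB
Query: F face = GGWR

Answer: G G W R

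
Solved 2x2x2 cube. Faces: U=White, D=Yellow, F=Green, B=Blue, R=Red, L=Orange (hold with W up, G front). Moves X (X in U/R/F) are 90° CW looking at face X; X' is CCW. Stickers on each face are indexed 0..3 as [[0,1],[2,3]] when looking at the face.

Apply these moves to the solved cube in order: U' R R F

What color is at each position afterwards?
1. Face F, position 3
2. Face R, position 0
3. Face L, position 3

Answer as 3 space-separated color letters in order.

After move 1 (U'): U=WWWW F=OOGG R=GGRR B=RRBB L=BBOO
After move 2 (R): R=RGRG U=WOWG F=OYGY D=YBYR B=WRWB
After move 3 (R): R=RRGG U=WYWY F=OBGR D=YWYW B=GROB
After move 4 (F): F=GORB U=WYOB R=WRYG D=GRYW L=BYOW
Query 1: F[3] = B
Query 2: R[0] = W
Query 3: L[3] = W

Answer: B W W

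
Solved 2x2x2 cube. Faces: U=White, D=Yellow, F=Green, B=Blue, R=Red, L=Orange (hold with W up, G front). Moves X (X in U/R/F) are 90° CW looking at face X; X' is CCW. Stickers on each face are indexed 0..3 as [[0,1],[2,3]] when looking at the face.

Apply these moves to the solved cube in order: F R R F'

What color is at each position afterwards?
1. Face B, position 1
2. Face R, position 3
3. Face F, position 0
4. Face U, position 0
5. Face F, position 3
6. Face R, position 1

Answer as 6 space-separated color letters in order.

After move 1 (F): F=GGGG U=WWOO R=WRWR D=RRYY L=OYOY
After move 2 (R): R=WWRR U=WGOG F=GRGY D=RBYB B=OBWB
After move 3 (R): R=RWRW U=WROY F=GBGB D=RWYO B=GBGB
After move 4 (F'): F=BBGG U=WRRR R=WWRW D=YYYO L=OYOO
Query 1: B[1] = B
Query 2: R[3] = W
Query 3: F[0] = B
Query 4: U[0] = W
Query 5: F[3] = G
Query 6: R[1] = W

Answer: B W B W G W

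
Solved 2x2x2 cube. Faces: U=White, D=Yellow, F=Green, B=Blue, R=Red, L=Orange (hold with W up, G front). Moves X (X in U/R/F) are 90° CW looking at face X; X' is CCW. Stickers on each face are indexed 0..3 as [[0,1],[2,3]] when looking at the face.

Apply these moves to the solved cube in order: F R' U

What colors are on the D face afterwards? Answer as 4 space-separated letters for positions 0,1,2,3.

After move 1 (F): F=GGGG U=WWOO R=WRWR D=RRYY L=OYOY
After move 2 (R'): R=RRWW U=WBOB F=GWGO D=RGYG B=YBRB
After move 3 (U): U=OWBB F=RRGO R=YBWW B=OYRB L=GWOY
Query: D face = RGYG

Answer: R G Y G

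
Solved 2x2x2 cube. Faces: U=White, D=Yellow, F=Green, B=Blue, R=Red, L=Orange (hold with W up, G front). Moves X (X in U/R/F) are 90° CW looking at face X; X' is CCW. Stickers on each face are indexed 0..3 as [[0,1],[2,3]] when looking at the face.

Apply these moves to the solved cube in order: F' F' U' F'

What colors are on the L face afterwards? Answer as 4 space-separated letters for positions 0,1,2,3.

Answer: B Y O W

Derivation:
After move 1 (F'): F=GGGG U=WWRR R=YRYR D=OOYY L=OWOW
After move 2 (F'): F=GGGG U=WWYY R=OROR D=WWYY L=OROR
After move 3 (U'): U=WYWY F=ORGG R=GGOR B=ORBB L=BBOR
After move 4 (F'): F=RGOG U=WYGO R=WGWR D=BRYY L=BYOW
Query: L face = BYOW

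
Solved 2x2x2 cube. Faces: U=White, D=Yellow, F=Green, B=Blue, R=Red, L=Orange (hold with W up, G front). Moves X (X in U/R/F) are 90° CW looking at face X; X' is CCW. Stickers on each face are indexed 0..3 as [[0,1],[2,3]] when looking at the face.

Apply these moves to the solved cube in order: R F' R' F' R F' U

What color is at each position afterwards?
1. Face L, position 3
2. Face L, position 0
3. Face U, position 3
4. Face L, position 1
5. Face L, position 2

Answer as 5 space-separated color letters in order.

Answer: R W R G O

Derivation:
After move 1 (R): R=RRRR U=WGWG F=GYGY D=YBYB B=WBWB
After move 2 (F'): F=YYGG U=WGRR R=BRYR D=OOYB L=OGOW
After move 3 (R'): R=RRBY U=WWRW F=YGGR D=OYYG B=BBOB
After move 4 (F'): F=GRYG U=WWRB R=YROY D=GWYG L=OWOR
After move 5 (R): R=OYYR U=WRRG F=GWYG D=GOYB B=BBWB
After move 6 (F'): F=WGGY U=WROY R=OYGR D=WRYB L=OGOR
After move 7 (U): U=OWYR F=OYGY R=BBGR B=OGWB L=WGOR
Query 1: L[3] = R
Query 2: L[0] = W
Query 3: U[3] = R
Query 4: L[1] = G
Query 5: L[2] = O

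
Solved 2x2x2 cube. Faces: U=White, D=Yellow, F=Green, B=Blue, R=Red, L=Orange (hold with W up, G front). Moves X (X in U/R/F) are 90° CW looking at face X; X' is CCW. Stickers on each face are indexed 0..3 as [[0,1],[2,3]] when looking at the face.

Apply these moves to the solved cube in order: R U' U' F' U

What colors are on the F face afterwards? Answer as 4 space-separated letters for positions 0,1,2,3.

After move 1 (R): R=RRRR U=WGWG F=GYGY D=YBYB B=WBWB
After move 2 (U'): U=GGWW F=OOGY R=GYRR B=RRWB L=WBOO
After move 3 (U'): U=GWGW F=WBGY R=OORR B=GYWB L=RROO
After move 4 (F'): F=BYWG U=GWOR R=BOYR D=ROYB L=RWOG
After move 5 (U): U=OGRW F=BOWG R=GYYR B=RWWB L=BYOG
Query: F face = BOWG

Answer: B O W G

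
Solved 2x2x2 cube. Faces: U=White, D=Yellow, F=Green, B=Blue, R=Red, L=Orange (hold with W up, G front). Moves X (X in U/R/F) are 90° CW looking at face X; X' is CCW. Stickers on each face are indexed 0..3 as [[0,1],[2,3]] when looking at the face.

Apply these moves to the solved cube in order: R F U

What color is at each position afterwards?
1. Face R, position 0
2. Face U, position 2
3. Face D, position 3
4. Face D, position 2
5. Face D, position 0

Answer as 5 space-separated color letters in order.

Answer: W O B Y R

Derivation:
After move 1 (R): R=RRRR U=WGWG F=GYGY D=YBYB B=WBWB
After move 2 (F): F=GGYY U=WGOO R=WRGR D=RRYB L=OYOB
After move 3 (U): U=OWOG F=WRYY R=WBGR B=OYWB L=GGOB
Query 1: R[0] = W
Query 2: U[2] = O
Query 3: D[3] = B
Query 4: D[2] = Y
Query 5: D[0] = R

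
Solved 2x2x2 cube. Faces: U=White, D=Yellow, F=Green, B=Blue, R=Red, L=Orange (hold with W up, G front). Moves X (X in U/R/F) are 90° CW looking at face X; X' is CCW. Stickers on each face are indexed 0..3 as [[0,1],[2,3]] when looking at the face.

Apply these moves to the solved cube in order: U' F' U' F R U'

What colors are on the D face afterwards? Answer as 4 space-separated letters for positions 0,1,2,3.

Answer: Y B Y Y

Derivation:
After move 1 (U'): U=WWWW F=OOGG R=GGRR B=RRBB L=BBOO
After move 2 (F'): F=OGOG U=WWGR R=YGYR D=BOYY L=BWOW
After move 3 (U'): U=WRWG F=BWOG R=OGYR B=YGBB L=RROW
After move 4 (F): F=OBGW U=WRWR R=WGGR D=YOYY L=RBOO
After move 5 (R): R=GWRG U=WBWW F=OOGY D=YBYY B=RGRB
After move 6 (U'): U=BWWW F=RBGY R=OORG B=GWRB L=RGOO
Query: D face = YBYY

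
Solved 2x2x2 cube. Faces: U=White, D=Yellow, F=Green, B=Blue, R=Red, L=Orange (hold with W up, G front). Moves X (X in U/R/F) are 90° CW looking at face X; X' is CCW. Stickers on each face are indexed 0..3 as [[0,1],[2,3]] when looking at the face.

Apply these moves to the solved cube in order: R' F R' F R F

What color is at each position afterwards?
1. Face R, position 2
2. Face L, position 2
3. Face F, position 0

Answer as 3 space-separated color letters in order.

Answer: B O O

Derivation:
After move 1 (R'): R=RRRR U=WBWB F=GWGW D=YGYG B=YBYB
After move 2 (F): F=GGWW U=WBOO R=WRBR D=RRYG L=OYOG
After move 3 (R'): R=RRWB U=WYOY F=GBWO D=RGYW B=GBRB
After move 4 (F): F=WGOB U=WYGY R=ORYB D=WRYW L=OROG
After move 5 (R): R=YOBR U=WGGB F=WROW D=WRYG B=YBYB
After move 6 (F): F=OWWR U=WGGR R=GOBR D=BYYG L=OWOR
Query 1: R[2] = B
Query 2: L[2] = O
Query 3: F[0] = O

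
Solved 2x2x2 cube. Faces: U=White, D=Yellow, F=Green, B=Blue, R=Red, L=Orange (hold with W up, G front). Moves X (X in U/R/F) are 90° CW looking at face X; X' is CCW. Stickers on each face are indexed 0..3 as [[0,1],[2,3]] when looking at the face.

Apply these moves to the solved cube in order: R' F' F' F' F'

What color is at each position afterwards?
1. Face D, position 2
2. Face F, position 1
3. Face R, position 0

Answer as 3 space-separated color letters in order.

Answer: Y W R

Derivation:
After move 1 (R'): R=RRRR U=WBWB F=GWGW D=YGYG B=YBYB
After move 2 (F'): F=WWGG U=WBRR R=GRYR D=OOYG L=OBOW
After move 3 (F'): F=WGWG U=WBGY R=OROR D=BWYG L=OROR
After move 4 (F'): F=GGWW U=WBOO R=WRBR D=RRYG L=OYOG
After move 5 (F'): F=GWGW U=WBWB R=RRRR D=YGYG L=OOOO
Query 1: D[2] = Y
Query 2: F[1] = W
Query 3: R[0] = R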